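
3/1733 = 3/1733 = 0.00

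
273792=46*5952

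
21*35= 735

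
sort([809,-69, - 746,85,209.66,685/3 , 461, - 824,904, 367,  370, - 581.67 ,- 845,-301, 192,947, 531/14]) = [-845, - 824, - 746, -581.67, - 301 , -69,  531/14, 85 , 192,209.66, 685/3 , 367,370,461, 809,904 , 947] 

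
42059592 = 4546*9252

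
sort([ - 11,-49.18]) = [-49.18,  -  11 ] 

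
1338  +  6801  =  8139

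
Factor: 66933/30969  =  31^(- 1) * 67^1 =67/31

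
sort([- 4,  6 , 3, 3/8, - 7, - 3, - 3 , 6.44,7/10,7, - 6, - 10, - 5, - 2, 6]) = [-10,  -  7,-6, - 5,-4,-3, - 3, -2, 3/8,7/10,3, 6,6,6.44,7]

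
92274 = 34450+57824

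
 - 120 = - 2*60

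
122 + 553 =675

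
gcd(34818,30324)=42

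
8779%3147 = 2485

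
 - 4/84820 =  - 1/21205  =  -0.00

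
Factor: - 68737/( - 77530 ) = 2^( - 1)*5^( -1)*7753^( - 1)*68737^1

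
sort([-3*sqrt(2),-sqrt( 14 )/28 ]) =[-3*sqrt ( 2 ),-sqrt( 14)/28]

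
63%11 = 8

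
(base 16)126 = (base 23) ci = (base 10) 294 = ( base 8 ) 446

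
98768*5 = 493840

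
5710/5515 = 1  +  39/1103 =1.04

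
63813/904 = 63813/904 = 70.59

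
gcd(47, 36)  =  1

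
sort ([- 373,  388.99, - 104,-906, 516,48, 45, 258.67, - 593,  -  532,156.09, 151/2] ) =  [ - 906 ,  -  593, - 532,  -  373, - 104,45 , 48,151/2, 156.09 , 258.67, 388.99,516]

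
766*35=26810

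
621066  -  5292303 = -4671237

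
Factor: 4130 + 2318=2^4*13^1*31^1= 6448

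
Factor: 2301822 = 2^1*3^2 *41^1 * 3119^1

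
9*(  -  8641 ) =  - 77769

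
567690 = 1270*447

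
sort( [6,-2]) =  [-2,6]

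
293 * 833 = 244069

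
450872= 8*56359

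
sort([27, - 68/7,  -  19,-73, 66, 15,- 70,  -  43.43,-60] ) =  [ - 73,-70,-60, - 43.43,-19,-68/7,15,27 , 66]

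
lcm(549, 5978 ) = 53802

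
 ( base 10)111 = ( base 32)3f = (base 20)5B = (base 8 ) 157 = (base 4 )1233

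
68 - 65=3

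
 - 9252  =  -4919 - 4333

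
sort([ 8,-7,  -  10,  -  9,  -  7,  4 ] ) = [ - 10,  -  9 ,-7,  -  7,4,8]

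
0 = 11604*0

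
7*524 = 3668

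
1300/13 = 100 =100.00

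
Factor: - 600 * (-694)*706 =2^5*3^1*5^2*347^1*353^1 =293978400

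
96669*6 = 580014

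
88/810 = 44/405 = 0.11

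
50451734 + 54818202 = 105269936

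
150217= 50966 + 99251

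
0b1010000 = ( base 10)80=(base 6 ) 212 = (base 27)2Q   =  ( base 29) 2m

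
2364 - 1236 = 1128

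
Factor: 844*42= 2^3*3^1*  7^1 *211^1 = 35448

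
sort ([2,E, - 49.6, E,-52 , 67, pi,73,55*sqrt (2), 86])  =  [ - 52,-49.6, 2 , E, E, pi, 67, 73,  55*sqrt(2 ), 86]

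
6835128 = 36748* 186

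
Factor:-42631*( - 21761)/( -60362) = - 2^( - 1)* 47^1* 89^1*463^1*479^1*30181^( - 1 ) = - 927693191/60362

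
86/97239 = 86/97239 = 0.00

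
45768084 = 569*80436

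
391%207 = 184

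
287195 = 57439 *5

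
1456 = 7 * 208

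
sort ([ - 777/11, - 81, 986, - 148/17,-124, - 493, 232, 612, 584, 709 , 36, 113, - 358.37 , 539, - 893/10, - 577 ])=[ - 577 , - 493, - 358.37, - 124, - 893/10,-81, - 777/11, - 148/17,36,  113, 232, 539,584, 612, 709, 986]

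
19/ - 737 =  - 1+718/737 = -0.03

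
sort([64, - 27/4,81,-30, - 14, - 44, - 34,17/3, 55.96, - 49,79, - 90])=[ - 90 , - 49, - 44, - 34,-30, - 14, - 27/4, 17/3, 55.96,64, 79, 81]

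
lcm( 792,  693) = 5544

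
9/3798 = 1/422 = 0.00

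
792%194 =16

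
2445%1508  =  937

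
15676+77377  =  93053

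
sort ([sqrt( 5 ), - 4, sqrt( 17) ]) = [  -  4 , sqrt(5),  sqrt( 17 ) ] 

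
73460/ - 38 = -1934 + 16/19 = -  1933.16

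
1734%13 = 5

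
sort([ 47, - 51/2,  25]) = [-51/2 , 25,47]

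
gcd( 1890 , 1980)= 90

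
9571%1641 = 1366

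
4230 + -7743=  - 3513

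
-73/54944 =-73/54944 = - 0.00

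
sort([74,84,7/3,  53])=[7/3,  53, 74,84]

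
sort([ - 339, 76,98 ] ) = [-339,  76, 98] 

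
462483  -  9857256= - 9394773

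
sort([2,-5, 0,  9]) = [ - 5, 0, 2, 9 ]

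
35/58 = 35/58 = 0.60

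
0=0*557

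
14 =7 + 7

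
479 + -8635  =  - 8156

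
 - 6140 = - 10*614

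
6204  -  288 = 5916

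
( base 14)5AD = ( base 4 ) 101231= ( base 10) 1133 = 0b10001101101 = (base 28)1cd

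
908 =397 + 511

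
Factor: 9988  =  2^2*11^1*227^1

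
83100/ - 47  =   - 83100/47 =- 1768.09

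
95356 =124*769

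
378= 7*54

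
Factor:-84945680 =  - 2^4*5^1*139^1* 7639^1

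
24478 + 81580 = 106058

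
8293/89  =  8293/89 = 93.18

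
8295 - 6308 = 1987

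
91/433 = 91/433 = 0.21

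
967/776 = 1 + 191/776 = 1.25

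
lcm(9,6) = 18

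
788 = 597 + 191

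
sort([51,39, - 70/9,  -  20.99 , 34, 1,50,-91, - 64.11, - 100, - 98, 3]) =[  -  100, - 98  , - 91, - 64.11, -20.99, - 70/9,  1,3, 34, 39, 50, 51]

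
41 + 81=122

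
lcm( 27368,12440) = 136840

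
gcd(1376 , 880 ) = 16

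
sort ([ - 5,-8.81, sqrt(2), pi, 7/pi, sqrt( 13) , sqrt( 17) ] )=[-8.81,-5, sqrt(2 ),7/pi , pi, sqrt( 13), sqrt( 17 )] 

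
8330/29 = 8330/29=287.24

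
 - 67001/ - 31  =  2161 + 10/31 = 2161.32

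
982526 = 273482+709044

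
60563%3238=2279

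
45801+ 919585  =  965386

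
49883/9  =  5542 + 5/9= 5542.56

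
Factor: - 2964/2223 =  -4/3 = - 2^2*3^ ( - 1)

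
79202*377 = 29859154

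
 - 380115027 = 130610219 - 510725246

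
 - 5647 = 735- 6382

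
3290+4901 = 8191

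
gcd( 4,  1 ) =1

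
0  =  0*6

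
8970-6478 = 2492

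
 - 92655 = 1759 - 94414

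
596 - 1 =595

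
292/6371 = 292/6371  =  0.05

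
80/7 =11 + 3/7 = 11.43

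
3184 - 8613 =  - 5429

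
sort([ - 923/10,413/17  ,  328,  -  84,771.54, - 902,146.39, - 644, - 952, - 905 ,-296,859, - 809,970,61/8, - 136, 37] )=[ - 952, - 905,- 902, -809, - 644 , - 296, - 136, - 923/10, - 84,  61/8,413/17, 37,146.39,328,771.54,859 , 970]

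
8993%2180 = 273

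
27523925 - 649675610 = -622151685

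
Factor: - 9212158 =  - 2^1*4606079^1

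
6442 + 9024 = 15466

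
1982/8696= 991/4348 = 0.23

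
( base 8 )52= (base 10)42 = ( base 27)1F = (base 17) 28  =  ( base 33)19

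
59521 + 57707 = 117228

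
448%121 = 85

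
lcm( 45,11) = 495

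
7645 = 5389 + 2256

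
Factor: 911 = 911^1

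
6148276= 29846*206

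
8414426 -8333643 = 80783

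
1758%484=306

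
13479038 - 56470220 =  - 42991182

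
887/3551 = 887/3551 = 0.25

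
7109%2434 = 2241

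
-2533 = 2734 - 5267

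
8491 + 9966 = 18457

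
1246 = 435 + 811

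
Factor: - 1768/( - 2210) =4/5 = 2^2*5^( - 1)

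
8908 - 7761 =1147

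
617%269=79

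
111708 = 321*348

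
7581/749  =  1083/107 = 10.12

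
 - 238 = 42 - 280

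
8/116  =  2/29 = 0.07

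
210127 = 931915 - 721788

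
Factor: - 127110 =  - 2^1*3^1*5^1*19^1*223^1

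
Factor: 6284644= 2^2*41^1 * 38321^1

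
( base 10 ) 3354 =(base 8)6432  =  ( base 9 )4536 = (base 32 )38Q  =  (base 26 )4P0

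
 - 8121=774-8895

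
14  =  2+12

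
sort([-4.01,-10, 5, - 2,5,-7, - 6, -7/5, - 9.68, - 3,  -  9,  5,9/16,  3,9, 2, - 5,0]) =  [ -10, - 9.68, - 9 , - 7, - 6, - 5, - 4.01 ,  -  3, - 2, - 7/5,0  ,  9/16 , 2 , 3 , 5,  5, 5, 9 ]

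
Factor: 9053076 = 2^2 * 3^1*23^1*32801^1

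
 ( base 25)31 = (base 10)76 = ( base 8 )114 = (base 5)301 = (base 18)44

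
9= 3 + 6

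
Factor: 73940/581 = 2^2*5^1 * 7^(-1 )*83^ (-1 )*3697^1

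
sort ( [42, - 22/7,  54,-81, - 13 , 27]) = [ - 81,-13, -22/7,27 , 42,  54]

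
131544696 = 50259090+81285606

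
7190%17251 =7190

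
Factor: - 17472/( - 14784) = 13/11 = 11^(- 1)*13^1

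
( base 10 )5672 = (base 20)E3C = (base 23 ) AGE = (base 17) 12ab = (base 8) 13050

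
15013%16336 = 15013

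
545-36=509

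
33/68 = 33/68 = 0.49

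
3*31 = 93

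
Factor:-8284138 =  - 2^1*71^1  *  227^1*257^1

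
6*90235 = 541410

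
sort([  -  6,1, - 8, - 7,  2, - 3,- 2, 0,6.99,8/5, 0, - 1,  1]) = [-8, - 7,-6, - 3, - 2,  -  1 , 0, 0, 1, 1 , 8/5,2, 6.99 ] 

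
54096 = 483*112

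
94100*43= 4046300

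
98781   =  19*5199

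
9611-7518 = 2093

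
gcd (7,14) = 7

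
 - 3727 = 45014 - 48741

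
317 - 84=233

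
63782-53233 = 10549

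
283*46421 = 13137143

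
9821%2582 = 2075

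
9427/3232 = 9427/3232 = 2.92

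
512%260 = 252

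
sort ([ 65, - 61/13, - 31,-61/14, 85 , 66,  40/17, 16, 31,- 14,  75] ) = [-31, - 14, - 61/13, - 61/14, 40/17,16,31 , 65, 66, 75, 85]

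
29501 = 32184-2683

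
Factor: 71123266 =2^1*35561633^1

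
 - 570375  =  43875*( - 13)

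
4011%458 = 347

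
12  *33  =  396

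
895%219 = 19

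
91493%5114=4555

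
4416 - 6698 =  - 2282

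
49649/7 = 7092 + 5/7 = 7092.71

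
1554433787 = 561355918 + 993077869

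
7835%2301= 932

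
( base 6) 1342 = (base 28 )CE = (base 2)101011110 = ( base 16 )15e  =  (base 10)350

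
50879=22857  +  28022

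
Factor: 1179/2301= 393/767=3^1*13^( - 1 ) * 59^( - 1)  *  131^1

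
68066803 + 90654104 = 158720907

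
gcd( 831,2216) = 277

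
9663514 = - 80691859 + 90355373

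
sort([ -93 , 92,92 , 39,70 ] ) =[- 93,39,70,92,  92]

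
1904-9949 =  -8045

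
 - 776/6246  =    -  1  +  2735/3123=   - 0.12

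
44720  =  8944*5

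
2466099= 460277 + 2005822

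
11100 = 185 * 60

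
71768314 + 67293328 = 139061642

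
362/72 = 5 + 1/36 = 5.03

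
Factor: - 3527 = -3527^1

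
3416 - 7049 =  - 3633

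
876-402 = 474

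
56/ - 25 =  - 3 + 19/25 = - 2.24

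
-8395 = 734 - 9129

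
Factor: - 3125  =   - 5^5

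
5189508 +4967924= 10157432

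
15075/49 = 307 + 32/49 = 307.65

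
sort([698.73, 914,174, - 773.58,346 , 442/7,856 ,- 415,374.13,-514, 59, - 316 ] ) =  [ - 773.58,  -  514 , - 415, - 316, 59, 442/7,174, 346,374.13, 698.73,856, 914] 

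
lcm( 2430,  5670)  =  17010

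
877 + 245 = 1122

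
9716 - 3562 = 6154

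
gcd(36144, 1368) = 72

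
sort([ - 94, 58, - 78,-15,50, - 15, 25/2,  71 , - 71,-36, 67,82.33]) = [-94, - 78,-71, - 36 ,-15, -15,25/2, 50, 58,67,  71, 82.33] 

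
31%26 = 5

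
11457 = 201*57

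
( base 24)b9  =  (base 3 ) 101010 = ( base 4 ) 10101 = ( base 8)421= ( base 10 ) 273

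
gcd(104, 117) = 13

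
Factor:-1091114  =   - 2^1*317^1*1721^1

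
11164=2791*4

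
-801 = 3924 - 4725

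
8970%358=20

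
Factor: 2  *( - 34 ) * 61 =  - 2^2  *17^1*61^1 = - 4148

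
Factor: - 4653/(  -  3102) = 2^(-1)*3^1 = 3/2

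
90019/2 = 45009 + 1/2= 45009.50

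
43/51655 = 43/51655=0.00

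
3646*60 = 218760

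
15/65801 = 15/65801  =  0.00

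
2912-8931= - 6019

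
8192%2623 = 323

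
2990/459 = 6 + 236/459 = 6.51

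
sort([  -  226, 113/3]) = [ - 226, 113/3 ]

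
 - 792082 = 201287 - 993369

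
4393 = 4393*1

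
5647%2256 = 1135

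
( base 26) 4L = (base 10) 125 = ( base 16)7D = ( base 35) 3k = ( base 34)3N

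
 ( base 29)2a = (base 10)68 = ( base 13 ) 53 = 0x44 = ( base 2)1000100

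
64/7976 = 8/997= 0.01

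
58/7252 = 29/3626 = 0.01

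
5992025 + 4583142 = 10575167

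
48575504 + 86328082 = 134903586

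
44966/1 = 44966 = 44966.00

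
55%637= 55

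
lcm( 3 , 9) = 9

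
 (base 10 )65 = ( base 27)2b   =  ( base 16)41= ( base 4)1001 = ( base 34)1V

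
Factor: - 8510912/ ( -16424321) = 2^6*71^1 * 593^( - 1 )*1873^1 * 27697^ ( - 1)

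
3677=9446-5769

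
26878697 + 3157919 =30036616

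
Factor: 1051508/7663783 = 2^2* 19^(-1)*251^( - 1 ) * 1607^ ( - 1)*262877^1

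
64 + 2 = 66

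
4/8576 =1/2144=0.00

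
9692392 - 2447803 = 7244589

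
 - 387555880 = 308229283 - 695785163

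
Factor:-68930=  - 2^1 * 5^1*61^1 * 113^1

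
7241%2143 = 812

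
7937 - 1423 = 6514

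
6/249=2/83 = 0.02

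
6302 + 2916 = 9218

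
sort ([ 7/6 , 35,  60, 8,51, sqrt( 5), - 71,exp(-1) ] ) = [-71 , exp(-1),7/6,  sqrt ( 5) , 8, 35,  51 , 60 ]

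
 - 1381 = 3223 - 4604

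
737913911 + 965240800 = 1703154711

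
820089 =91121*9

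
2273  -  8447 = - 6174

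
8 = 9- 1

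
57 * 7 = 399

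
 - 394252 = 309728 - 703980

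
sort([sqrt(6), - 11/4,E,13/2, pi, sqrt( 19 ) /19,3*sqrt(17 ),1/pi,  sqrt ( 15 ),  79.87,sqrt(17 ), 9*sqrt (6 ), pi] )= [ - 11/4 , sqrt(19)/19, 1/pi,  sqrt( 6 ),E,pi, pi,sqrt(15 ), sqrt(17 ),13/2, 3*sqrt( 17), 9*sqrt(6 ), 79.87 ] 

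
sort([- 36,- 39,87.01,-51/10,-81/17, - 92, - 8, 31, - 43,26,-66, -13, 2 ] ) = [ - 92, - 66,-43, - 39, - 36,-13,-8, - 51/10,-81/17,  2,26, 31, 87.01]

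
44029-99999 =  - 55970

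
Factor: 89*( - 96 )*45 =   -  384480 =- 2^5 * 3^3*5^1*89^1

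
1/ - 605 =- 1+604/605= - 0.00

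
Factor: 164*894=2^3*3^1*41^1*149^1  =  146616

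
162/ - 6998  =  - 81/3499 = -  0.02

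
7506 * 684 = 5134104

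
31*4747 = 147157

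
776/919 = 776/919 = 0.84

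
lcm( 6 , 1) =6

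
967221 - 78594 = 888627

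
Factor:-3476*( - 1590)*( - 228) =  -2^5*3^2 * 5^1 * 11^1*19^1*53^1*79^1 = - 1260119520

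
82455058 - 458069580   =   - 375614522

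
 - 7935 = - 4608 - 3327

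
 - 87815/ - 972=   87815/972 = 90.34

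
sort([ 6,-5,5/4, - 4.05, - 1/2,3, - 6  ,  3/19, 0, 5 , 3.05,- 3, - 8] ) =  [ - 8, - 6, - 5, - 4.05, - 3 , - 1/2,  0 , 3/19 , 5/4,3,3.05, 5,  6 ]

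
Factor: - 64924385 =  - 5^1*31^1*418867^1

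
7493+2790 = 10283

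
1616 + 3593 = 5209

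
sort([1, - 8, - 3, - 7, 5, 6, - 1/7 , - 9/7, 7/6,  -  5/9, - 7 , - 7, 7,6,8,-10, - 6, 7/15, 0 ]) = [ - 10, -8,- 7,-7, -7, - 6, - 3,-9/7,-5/9,-1/7,0,7/15, 1, 7/6,5,  6, 6, 7, 8 ]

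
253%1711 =253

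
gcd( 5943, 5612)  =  1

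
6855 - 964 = 5891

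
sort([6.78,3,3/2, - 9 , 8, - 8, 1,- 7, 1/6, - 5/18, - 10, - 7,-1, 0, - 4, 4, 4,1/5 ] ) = [ - 10, - 9,-8, - 7, - 7, - 4, - 1, - 5/18,  0,1/6,  1/5,1,3/2, 3, 4, 4  ,  6.78,8]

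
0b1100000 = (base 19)51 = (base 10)96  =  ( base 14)6C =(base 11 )88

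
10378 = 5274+5104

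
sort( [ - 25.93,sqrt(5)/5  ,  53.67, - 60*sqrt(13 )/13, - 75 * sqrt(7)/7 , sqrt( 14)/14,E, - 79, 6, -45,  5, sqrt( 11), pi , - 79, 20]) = [- 79, - 79, - 45,- 75*  sqrt ( 7 )/7, - 25.93,- 60*sqrt( 13 )/13, sqrt (14 )/14, sqrt ( 5)/5, E, pi, sqrt( 11),5 , 6 , 20, 53.67]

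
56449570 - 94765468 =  - 38315898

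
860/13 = 66 +2/13= 66.15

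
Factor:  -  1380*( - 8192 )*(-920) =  - 10400563200 = - 2^18 * 3^1*5^2*23^2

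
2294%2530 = 2294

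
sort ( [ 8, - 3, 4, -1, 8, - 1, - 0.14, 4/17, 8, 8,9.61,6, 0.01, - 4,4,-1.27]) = [ - 4,  -  3, - 1.27, - 1, - 1, - 0.14,0.01 , 4/17, 4, 4, 6, 8,8, 8, 8, 9.61 ] 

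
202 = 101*2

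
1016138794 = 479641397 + 536497397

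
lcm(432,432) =432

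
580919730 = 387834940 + 193084790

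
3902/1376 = 1951/688 = 2.84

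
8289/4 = 2072 + 1/4 = 2072.25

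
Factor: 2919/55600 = 21/400 = 2^( - 4 )*3^1*5^(  -  2)*7^1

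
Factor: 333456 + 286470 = 2^1 *3^1*277^1*373^1 = 619926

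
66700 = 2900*23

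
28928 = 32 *904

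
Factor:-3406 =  - 2^1 *13^1*131^1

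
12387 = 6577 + 5810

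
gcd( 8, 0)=8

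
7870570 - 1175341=6695229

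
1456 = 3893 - 2437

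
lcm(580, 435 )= 1740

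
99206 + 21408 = 120614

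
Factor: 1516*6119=9276404 = 2^2*29^1*  211^1*379^1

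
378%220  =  158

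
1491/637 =2 + 31/91 = 2.34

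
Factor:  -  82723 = -82723^1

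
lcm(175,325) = 2275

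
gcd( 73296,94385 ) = 1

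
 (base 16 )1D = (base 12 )25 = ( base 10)29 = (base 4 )131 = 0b11101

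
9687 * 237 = 2295819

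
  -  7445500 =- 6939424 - 506076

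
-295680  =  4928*(-60)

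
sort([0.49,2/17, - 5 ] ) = [-5,2/17,  0.49]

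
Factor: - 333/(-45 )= 5^ ( -1 )*37^1 =37/5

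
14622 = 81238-66616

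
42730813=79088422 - 36357609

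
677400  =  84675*8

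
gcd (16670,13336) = 3334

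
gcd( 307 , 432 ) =1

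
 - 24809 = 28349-53158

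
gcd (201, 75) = 3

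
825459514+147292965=972752479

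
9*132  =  1188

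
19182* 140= 2685480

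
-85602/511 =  - 168 + 246/511 = -167.52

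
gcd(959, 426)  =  1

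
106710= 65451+41259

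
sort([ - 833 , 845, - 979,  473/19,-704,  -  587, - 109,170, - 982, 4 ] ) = [  -  982, - 979, - 833,-704, - 587,-109,4, 473/19,170, 845 ] 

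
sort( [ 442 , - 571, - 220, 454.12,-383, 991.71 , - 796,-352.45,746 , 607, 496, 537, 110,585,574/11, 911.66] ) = [ - 796, - 571, - 383, - 352.45, - 220 , 574/11, 110,  442, 454.12,496,537, 585, 607, 746 , 911.66, 991.71]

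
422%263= 159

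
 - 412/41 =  - 412/41 =- 10.05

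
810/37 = 21 + 33/37 = 21.89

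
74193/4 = 74193/4 =18548.25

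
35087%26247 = 8840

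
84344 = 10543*8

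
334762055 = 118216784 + 216545271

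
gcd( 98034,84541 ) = 1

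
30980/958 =32 + 162/479 = 32.34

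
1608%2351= 1608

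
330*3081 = 1016730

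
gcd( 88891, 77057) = 1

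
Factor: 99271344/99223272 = 4136306/4134303  =  2^1*3^( - 2)*149^( - 1)* 709^1*2917^1*3083^( - 1 )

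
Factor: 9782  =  2^1*67^1*73^1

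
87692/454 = 43846/227 = 193.15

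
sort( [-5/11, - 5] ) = [ - 5, - 5/11 ]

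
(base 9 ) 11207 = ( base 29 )8p6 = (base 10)7459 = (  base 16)1d23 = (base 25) BN9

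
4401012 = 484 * 9093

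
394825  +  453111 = 847936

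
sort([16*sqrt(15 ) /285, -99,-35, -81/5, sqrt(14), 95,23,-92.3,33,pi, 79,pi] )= [-99, - 92.3, - 35, - 81/5 , 16*sqrt(15) /285,pi, pi,sqrt ( 14 ),23,33,79, 95]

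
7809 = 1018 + 6791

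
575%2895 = 575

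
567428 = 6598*86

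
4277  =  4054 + 223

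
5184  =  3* 1728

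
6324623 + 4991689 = 11316312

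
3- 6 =  -  3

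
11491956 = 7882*1458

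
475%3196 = 475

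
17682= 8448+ 9234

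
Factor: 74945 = 5^1*13^1*1153^1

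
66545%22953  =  20639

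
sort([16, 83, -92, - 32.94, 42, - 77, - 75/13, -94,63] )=[-94, - 92, -77,  -  32.94,-75/13, 16, 42 , 63,83 ] 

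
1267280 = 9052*140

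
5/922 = 5/922= 0.01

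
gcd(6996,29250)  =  6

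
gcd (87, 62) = 1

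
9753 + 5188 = 14941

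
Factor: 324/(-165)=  - 108/55 = -2^2 * 3^3*5^ ( - 1)*11^(  -  1)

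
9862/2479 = 3 + 2425/2479 = 3.98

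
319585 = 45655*7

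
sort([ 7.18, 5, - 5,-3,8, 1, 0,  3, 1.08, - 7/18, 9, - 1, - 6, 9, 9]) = [ - 6, - 5, - 3, - 1, - 7/18, 0, 1, 1.08, 3, 5, 7.18,8, 9, 9, 9] 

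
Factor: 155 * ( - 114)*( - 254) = 2^2*3^1 * 5^1*19^1*31^1*127^1 = 4488180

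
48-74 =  - 26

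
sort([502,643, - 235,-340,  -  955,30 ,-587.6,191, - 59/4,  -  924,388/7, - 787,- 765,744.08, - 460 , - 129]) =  [ - 955, -924 , - 787, - 765, - 587.6, - 460, - 340, - 235, - 129,-59/4, 30,388/7,191,502,643,744.08 ] 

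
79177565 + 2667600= 81845165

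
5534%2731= 72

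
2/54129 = 2/54129 = 0.00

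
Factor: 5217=3^1*37^1 * 47^1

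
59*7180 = 423620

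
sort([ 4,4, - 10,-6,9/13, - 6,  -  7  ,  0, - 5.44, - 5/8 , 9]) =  [-10, - 7, - 6 , - 6, - 5.44, - 5/8,0 , 9/13, 4, 4,9 ] 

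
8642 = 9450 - 808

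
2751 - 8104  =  -5353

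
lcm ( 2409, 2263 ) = 74679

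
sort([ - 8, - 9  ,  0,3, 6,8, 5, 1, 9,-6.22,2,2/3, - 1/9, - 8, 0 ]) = [ - 9, - 8,- 8, - 6.22,  -  1/9,0,0,2/3,1,2, 3,5, 6,8, 9 ]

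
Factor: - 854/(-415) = 2^1 * 5^ (-1)*7^1 * 61^1*83^(-1) 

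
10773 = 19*567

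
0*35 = 0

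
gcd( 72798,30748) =2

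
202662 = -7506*( - 27 ) 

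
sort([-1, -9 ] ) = [-9, - 1]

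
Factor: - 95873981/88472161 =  - 7^1 * 19^1*347^( - 1)*254963^( - 1 )*720857^1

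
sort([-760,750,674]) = [ - 760, 674, 750]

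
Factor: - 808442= -2^1*404221^1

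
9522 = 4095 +5427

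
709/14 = 709/14= 50.64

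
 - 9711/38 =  - 256 + 17/38 = -  255.55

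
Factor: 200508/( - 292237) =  - 588/857  =  - 2^2 * 3^1 *7^2 *857^( - 1 ) 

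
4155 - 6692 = - 2537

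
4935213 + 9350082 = 14285295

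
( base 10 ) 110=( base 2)1101110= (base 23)4i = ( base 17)68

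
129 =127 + 2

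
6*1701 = 10206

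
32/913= 32/913  =  0.04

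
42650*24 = 1023600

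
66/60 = 11/10 = 1.10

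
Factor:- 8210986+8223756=12770 = 2^1*5^1 * 1277^1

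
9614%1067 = 11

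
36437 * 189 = 6886593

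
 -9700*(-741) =7187700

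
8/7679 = 8/7679 = 0.00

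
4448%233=21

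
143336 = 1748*82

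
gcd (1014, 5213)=13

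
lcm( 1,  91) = 91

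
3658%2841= 817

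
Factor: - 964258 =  - 2^1*167^1 * 2887^1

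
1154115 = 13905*83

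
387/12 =129/4 = 32.25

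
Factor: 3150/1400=2^ ( -2 ) * 3^2 = 9/4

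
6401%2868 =665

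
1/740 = 1/740 = 0.00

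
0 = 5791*0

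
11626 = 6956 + 4670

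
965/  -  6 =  - 965/6  =  -160.83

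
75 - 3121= -3046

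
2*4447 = 8894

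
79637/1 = 79637 = 79637.00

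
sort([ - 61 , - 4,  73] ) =[ - 61,-4,73]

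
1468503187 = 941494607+527008580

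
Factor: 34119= 3^2*17^1*223^1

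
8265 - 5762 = 2503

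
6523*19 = 123937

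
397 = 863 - 466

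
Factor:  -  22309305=  -  3^1* 5^1* 31^1 * 47977^1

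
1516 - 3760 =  - 2244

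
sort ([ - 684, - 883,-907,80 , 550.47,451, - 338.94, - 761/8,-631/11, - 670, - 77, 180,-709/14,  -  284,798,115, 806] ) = [ - 907, - 883, - 684, - 670 , - 338.94, - 284, - 761/8, - 77, - 631/11 , - 709/14 , 80, 115,180,451,550.47 , 798,  806 ]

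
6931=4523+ 2408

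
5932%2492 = 948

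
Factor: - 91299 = -3^1*13^1*2341^1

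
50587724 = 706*71654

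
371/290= 1 + 81/290 = 1.28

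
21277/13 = 21277/13 = 1636.69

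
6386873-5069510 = 1317363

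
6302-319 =5983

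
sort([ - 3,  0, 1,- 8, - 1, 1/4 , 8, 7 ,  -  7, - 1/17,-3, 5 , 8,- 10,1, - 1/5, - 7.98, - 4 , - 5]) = [ - 10, - 8, - 7.98,- 7 , - 5, - 4, - 3, - 3, - 1,- 1/5, - 1/17,0, 1/4,  1, 1,5, 7,8,  8 ] 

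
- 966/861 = -46/41=- 1.12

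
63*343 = 21609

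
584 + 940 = 1524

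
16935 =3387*5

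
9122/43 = 9122/43 = 212.14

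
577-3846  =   - 3269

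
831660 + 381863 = 1213523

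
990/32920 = 99/3292= 0.03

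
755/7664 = 755/7664 = 0.10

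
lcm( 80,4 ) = 80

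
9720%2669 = 1713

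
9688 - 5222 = 4466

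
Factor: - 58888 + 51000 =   -  7888 = - 2^4*17^1*29^1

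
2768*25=69200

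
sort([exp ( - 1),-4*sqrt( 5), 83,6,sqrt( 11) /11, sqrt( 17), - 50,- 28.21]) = [ - 50, - 28.21, - 4 * sqrt( 5),sqrt (11 ) /11, exp( - 1), sqrt( 17),6,83 ]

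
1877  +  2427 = 4304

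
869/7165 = 869/7165 = 0.12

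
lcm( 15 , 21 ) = 105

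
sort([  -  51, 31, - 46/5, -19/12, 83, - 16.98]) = [ - 51, - 16.98, -46/5, - 19/12, 31, 83]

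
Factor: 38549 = 7^1 * 5507^1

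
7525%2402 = 319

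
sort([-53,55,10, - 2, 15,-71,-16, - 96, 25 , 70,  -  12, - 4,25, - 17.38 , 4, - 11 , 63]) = [ - 96 , - 71, - 53, - 17.38,-16 ,  -  12,-11, - 4, - 2,4, 10, 15,25,25 , 55,  63 , 70 ]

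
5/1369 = 5/1369 = 0.00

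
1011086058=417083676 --594002382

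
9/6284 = 9/6284 = 0.00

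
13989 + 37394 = 51383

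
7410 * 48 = 355680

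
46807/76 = 615 + 67/76 = 615.88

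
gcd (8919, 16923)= 3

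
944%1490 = 944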